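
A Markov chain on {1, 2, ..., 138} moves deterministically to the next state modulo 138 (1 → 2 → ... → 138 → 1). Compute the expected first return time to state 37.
E[T_37 | X_0 = 37] = 138

The chain cycles deterministically, so starting at state 37 it returns in exactly 138 steps. Equivalently, the stationary distribution is uniform π_j = 1/138 for every state j, so by Kac's formula E[T_37] = 1/π_37 = 138.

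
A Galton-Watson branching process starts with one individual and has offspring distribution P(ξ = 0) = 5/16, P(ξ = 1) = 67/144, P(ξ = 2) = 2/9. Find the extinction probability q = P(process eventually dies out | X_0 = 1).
q = 1

Mean offspring μ = 0·5/16 + 1·67/144 + 2·2/9 = 131/144 ≤ 1. For μ ≤ 1 with offspring not concentrated at 1, the Galton-Watson process goes extinct almost surely, so q = 1.
(Algebraic check: The pgf is f(s) = 5/16 + 67/144·s + 2/9·s². The extinction probability q is the smallest fixed point of f in [0, 1]. Setting s = f(s):
  2/9·s² + (67/144 − 1)·s + 5/16 = 0
  2/9·s² − (5/16 + 2/9)·s + 5/16 = 0
which factors as (s − 1)·(2/9·s − 5/16) = 0, giving roots s = 1 and s = (5/16)/(2/9) = 45/32. Since 45/32 ≥ 1, the smallest root in [0, 1] is s = 1.)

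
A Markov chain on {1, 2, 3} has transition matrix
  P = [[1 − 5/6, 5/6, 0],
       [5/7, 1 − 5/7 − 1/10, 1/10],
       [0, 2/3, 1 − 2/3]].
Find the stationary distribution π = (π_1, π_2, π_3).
π = (120/281, 140/281, 21/281)

This is a birth-death chain on three states, which satisfies detailed balance: π_1 · P_{12} = π_2 · P_{21} and π_2 · P_{23} = π_3 · P_{32}.
From π_1 · 5/6 = π_2 · 5/7: π_2/π_1 = (5/6)/(5/7) = 7/6.
From π_2 · 1/10 = π_3 · 2/3: π_3/π_2 = (1/10)/(2/3) = 3/20.
Take π_1 proportional to 1; then unnormalized π = (1, 7/6, 7/40). Normalize by dividing by the sum 281/120:
  π = (120/281, 140/281, 21/281).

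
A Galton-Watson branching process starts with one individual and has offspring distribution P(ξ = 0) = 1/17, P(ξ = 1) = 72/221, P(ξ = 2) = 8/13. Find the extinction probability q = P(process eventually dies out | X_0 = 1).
q = 13/136

The pgf is f(s) = 1/17 + 72/221·s + 8/13·s². The extinction probability q is the smallest fixed point of f in [0, 1]. Setting s = f(s):
  8/13·s² + (72/221 − 1)·s + 1/17 = 0
  8/13·s² − (1/17 + 8/13)·s + 1/17 = 0
which factors as (s − 1)·(8/13·s − 1/17) = 0, giving roots s = 1 and s = (1/17)/(8/13) = 13/136.
Mean offspring μ = 72/221 + 2·8/13 = 344/221 > 1 (supercritical), so q < 1. The extinction probability is the smaller root: q = (1/17)/(8/13) = 13/136.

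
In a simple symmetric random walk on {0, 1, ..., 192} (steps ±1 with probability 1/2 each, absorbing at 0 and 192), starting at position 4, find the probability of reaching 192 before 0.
P(hit 192 before 0) = 4/192 = 1/48

Let u_k = P(hit 192 before 0 | start at k). Then u_0 = 0, u_192 = 1, and u_k = u_{k-1}/2 + u_{k+1}/2 for 1 ≤ k ≤ 191. This harmonic recurrence is solved by u_k = k/192, giving u_4 = 4/192 = 1/48.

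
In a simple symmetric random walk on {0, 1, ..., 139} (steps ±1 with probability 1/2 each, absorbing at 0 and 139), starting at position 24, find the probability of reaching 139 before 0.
P(hit 139 before 0) = 24/139

Let u_k = P(hit 139 before 0 | start at k). Then u_0 = 0, u_139 = 1, and u_k = u_{k-1}/2 + u_{k+1}/2 for 1 ≤ k ≤ 138. This harmonic recurrence is solved by u_k = k/139, giving u_24 = 24/139.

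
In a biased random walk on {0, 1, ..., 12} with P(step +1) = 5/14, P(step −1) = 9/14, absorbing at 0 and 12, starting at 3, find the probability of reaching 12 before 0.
P(hit 12 before 0) = (1 − (9/5)^3) / (1 − (9/5)^12) = 1953125/467194364

Let u_k denote P(reach 12 before 0 | start at k). Boundary: u_0 = 0, u_12 = 1. Recurrence: u_k = 5/14·u_{k+1} + 9/14·u_{k-1} for 1 ≤ k ≤ 11. Try u_k = A + B·r^k with r = q/p = (9/14)/(5/14) = 9/5. Substitution satisfies the recurrence; boundary conditions give:
  u_k = (1 − r^k) / (1 − r^N) = (1 − (9/5)^3) / (1 − (9/5)^12) = 1953125/467194364.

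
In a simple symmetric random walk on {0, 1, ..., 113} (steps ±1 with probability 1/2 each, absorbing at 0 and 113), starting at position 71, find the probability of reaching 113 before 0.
P(hit 113 before 0) = 71/113

Let u_k = P(hit 113 before 0 | start at k). Then u_0 = 0, u_113 = 1, and u_k = u_{k-1}/2 + u_{k+1}/2 for 1 ≤ k ≤ 112. This harmonic recurrence is solved by u_k = k/113, giving u_71 = 71/113.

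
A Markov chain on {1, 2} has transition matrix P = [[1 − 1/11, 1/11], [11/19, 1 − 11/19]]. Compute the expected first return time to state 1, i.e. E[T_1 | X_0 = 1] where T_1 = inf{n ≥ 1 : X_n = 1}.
E[T_1 | X_0 = 1] = 1/π_1 = 140/121

For an irreducible recurrent Markov chain with stationary distribution π, E[T_i | X_0 = i] = 1/π_i (Kac's formula). Here π_1 = (11/19)/(1/11 + 11/19) = (11/19)/(140/209) = 121/140, so E[T_1 | X_0 = 1] = 1/π_1 = (1/11 + 11/19)/(11/19) = (140/209)/(11/19) = 140/121.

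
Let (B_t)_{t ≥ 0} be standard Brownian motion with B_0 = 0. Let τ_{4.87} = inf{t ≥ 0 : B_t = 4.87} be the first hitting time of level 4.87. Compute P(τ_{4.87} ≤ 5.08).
P(τ_{4.87} ≤ 5.08) = 2(1 − Φ(4.87/√5.08)) = 2(1 − Φ(2.1607)) ≈ 0.0307

By the reflection principle for standard BM, P(τ_b ≤ t) = 2 · P(B_t ≥ b). Since B_t ~ N(0, t), P(B_t ≥ 4.87) = 1 − Φ(4.87/√t) = 1 − Φ(4.87/√5.08) = 1 − Φ(2.1607) ≈ 0.01536. Doubling: P(τ_{4.87} ≤ 5.08) ≈ 2 · 0.01536 = 0.03072 ≈ 0.0307.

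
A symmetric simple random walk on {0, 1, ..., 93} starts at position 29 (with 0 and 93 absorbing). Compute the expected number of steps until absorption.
E[τ | X_0 = 29] = 1856

Let v_k = E[τ | X_0 = k]. Boundary: v_0 = v_93 = 0. Recurrence: v_k = 1 + (v_{k-1} + v_{k+1})/2 for 1 ≤ k ≤ 92. The particular solution to v_k − (v_{k-1} + v_{k+1})/2 = 1 is v_k = −k^2. Adding homogeneous solution A + B k and matching boundaries gives v_k = k (93 − k). Substituting k = 29: v_29 = 29 · 64 = 1856.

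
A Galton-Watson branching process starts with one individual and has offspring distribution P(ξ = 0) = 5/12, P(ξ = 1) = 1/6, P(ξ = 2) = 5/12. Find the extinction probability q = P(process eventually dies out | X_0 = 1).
q = 1

Mean offspring μ = 0·5/12 + 1·1/6 + 2·5/12 = 1 ≤ 1. For μ ≤ 1 with offspring not concentrated at 1, the Galton-Watson process goes extinct almost surely, so q = 1.
(Algebraic check: The pgf is f(s) = 5/12 + 1/6·s + 5/12·s². The extinction probability q is the smallest fixed point of f in [0, 1]. Setting s = f(s):
  5/12·s² + (1/6 − 1)·s + 5/12 = 0
  5/12·s² − (5/12 + 5/12)·s + 5/12 = 0
which factors as (s − 1)·(5/12·s − 5/12) = 0, giving roots s = 1 and s = (5/12)/(5/12) = 1. Since 1 ≥ 1, the smallest root in [0, 1] is s = 1.)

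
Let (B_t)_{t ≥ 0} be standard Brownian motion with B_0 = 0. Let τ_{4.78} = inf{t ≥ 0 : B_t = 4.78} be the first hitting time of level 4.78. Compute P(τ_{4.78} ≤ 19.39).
P(τ_{4.78} ≤ 19.39) = 2(1 − Φ(4.78/√19.39)) = 2(1 − Φ(1.0855)) ≈ 0.2777

By the reflection principle for standard BM, P(τ_b ≤ t) = 2 · P(B_t ≥ b). Since B_t ~ N(0, t), P(B_t ≥ 4.78) = 1 − Φ(4.78/√t) = 1 − Φ(4.78/√19.39) = 1 − Φ(1.0855) ≈ 0.13885. Doubling: P(τ_{4.78} ≤ 19.39) ≈ 2 · 0.13885 = 0.27770 ≈ 0.2777.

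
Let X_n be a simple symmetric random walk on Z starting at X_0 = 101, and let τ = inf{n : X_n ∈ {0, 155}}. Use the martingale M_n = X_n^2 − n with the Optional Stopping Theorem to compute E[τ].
E[τ] = 5454

M_n = X_n^2 − n is a martingale (since E[X_{n+1}^2 | F_n] = X_n^2 + 1). By OST (τ has finite mean in a bounded region), E[M_τ] = E[M_0] = X_0^2 − 0 = 101^2 = 10201. Also E[M_τ] = E[X_τ^2] − E[τ]. The walk exits at 0 or 155, with P(hit 155 first) = 101/155, so E[X_τ^2] = 155^2 · 101/155 + 0 = 15655. Thus E[τ] = E[X_τ^2] − E[M_τ] = 15655 − 10201 = 5454 = 101(155 − 101) = 5454.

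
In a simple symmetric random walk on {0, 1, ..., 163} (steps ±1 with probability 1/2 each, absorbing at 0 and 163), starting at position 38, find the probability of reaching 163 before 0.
P(hit 163 before 0) = 38/163

Let u_k = P(hit 163 before 0 | start at k). Then u_0 = 0, u_163 = 1, and u_k = u_{k-1}/2 + u_{k+1}/2 for 1 ≤ k ≤ 162. This harmonic recurrence is solved by u_k = k/163, giving u_38 = 38/163.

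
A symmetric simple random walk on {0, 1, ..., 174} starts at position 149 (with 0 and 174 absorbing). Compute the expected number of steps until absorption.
E[τ | X_0 = 149] = 3725

Let v_k = E[τ | X_0 = k]. Boundary: v_0 = v_174 = 0. Recurrence: v_k = 1 + (v_{k-1} + v_{k+1})/2 for 1 ≤ k ≤ 173. The particular solution to v_k − (v_{k-1} + v_{k+1})/2 = 1 is v_k = −k^2. Adding homogeneous solution A + B k and matching boundaries gives v_k = k (174 − k). Substituting k = 149: v_149 = 149 · 25 = 3725.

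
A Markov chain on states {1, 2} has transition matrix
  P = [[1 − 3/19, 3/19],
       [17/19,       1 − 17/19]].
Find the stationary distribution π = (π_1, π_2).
π_1 = 17/20, π_2 = 3/20

Solve πP = π with π_1 + π_2 = 1. From πP = π: π_1 · (1 − 3/19) + π_2 · 17/19 = π_1 ⇒ π_2 · 17/19 = π_1 · 3/19 ⇒ π_2/π_1 = (3/19)/(17/19) = 3/17. Together with π_1 + π_2 = 1:
  π_1 = (17/19)/(3/19 + 17/19) = (17/19)/(20/19) = 17/20,
  π_2 = (3/19)/(3/19 + 17/19) = (3/19)/(20/19) = 3/20.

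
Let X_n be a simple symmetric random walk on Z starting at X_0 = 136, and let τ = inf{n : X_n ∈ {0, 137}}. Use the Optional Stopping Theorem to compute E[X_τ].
E[X_τ] = 136

X_n is a martingale and τ is a bounded-mean stopping time (indeed τ is finite a.s. with bounded expectation since the walk is in a bounded region). By the OST, E[X_τ] = E[X_0] = 136. Equivalently: E[X_τ] = 137 · P(hit 137 first) + 0 · P(hit 0 first) = 137 · (136/137) = 136.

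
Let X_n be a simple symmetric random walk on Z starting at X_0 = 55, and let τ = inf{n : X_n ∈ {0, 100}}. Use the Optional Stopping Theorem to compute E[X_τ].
E[X_τ] = 55

X_n is a martingale and τ is a bounded-mean stopping time (indeed τ is finite a.s. with bounded expectation since the walk is in a bounded region). By the OST, E[X_τ] = E[X_0] = 55. Equivalently: E[X_τ] = 100 · P(hit 100 first) + 0 · P(hit 0 first) = 100 · (55/100) = 55.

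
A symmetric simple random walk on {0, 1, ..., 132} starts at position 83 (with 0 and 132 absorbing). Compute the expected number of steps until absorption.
E[τ | X_0 = 83] = 4067

Let v_k = E[τ | X_0 = k]. Boundary: v_0 = v_132 = 0. Recurrence: v_k = 1 + (v_{k-1} + v_{k+1})/2 for 1 ≤ k ≤ 131. The particular solution to v_k − (v_{k-1} + v_{k+1})/2 = 1 is v_k = −k^2. Adding homogeneous solution A + B k and matching boundaries gives v_k = k (132 − k). Substituting k = 83: v_83 = 83 · 49 = 4067.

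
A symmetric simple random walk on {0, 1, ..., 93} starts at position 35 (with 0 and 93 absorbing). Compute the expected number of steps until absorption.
E[τ | X_0 = 35] = 2030

Let v_k = E[τ | X_0 = k]. Boundary: v_0 = v_93 = 0. Recurrence: v_k = 1 + (v_{k-1} + v_{k+1})/2 for 1 ≤ k ≤ 92. The particular solution to v_k − (v_{k-1} + v_{k+1})/2 = 1 is v_k = −k^2. Adding homogeneous solution A + B k and matching boundaries gives v_k = k (93 − k). Substituting k = 35: v_35 = 35 · 58 = 2030.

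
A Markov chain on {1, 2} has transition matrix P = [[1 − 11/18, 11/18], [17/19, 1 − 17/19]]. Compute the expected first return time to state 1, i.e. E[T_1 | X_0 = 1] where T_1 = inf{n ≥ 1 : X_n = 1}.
E[T_1 | X_0 = 1] = 1/π_1 = 515/306

For an irreducible recurrent Markov chain with stationary distribution π, E[T_i | X_0 = i] = 1/π_i (Kac's formula). Here π_1 = (17/19)/(11/18 + 17/19) = (17/19)/(515/342) = 306/515, so E[T_1 | X_0 = 1] = 1/π_1 = (11/18 + 17/19)/(17/19) = (515/342)/(17/19) = 515/306.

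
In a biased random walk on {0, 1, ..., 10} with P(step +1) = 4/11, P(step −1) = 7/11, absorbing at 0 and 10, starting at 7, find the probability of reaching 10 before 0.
P(hit 10 before 0) = (1 − (7/4)^7) / (1 − (7/4)^10) = 17219392/93808891

Let u_k denote P(reach 10 before 0 | start at k). Boundary: u_0 = 0, u_10 = 1. Recurrence: u_k = 4/11·u_{k+1} + 7/11·u_{k-1} for 1 ≤ k ≤ 9. Try u_k = A + B·r^k with r = q/p = (7/11)/(4/11) = 7/4. Substitution satisfies the recurrence; boundary conditions give:
  u_k = (1 − r^k) / (1 − r^N) = (1 − (7/4)^7) / (1 − (7/4)^10) = 17219392/93808891.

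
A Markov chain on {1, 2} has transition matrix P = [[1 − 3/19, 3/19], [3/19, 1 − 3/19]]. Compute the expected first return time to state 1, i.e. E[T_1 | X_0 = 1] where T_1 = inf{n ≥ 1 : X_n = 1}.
E[T_1 | X_0 = 1] = 1/π_1 = 2

For an irreducible recurrent Markov chain with stationary distribution π, E[T_i | X_0 = i] = 1/π_i (Kac's formula). Here π_1 = (3/19)/(3/19 + 3/19) = (3/19)/(6/19) = 1/2, so E[T_1 | X_0 = 1] = 1/π_1 = (3/19 + 3/19)/(3/19) = (6/19)/(3/19) = 2.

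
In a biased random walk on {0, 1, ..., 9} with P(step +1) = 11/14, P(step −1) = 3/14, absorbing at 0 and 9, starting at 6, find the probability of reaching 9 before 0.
P(hit 9 before 0) = (1 − (3/11)^6) / (1 − (3/11)^9) = 1807498/1808227

Let u_k denote P(reach 9 before 0 | start at k). Boundary: u_0 = 0, u_9 = 1. Recurrence: u_k = 11/14·u_{k+1} + 3/14·u_{k-1} for 1 ≤ k ≤ 8. Try u_k = A + B·r^k with r = q/p = (3/14)/(11/14) = 3/11. Substitution satisfies the recurrence; boundary conditions give:
  u_k = (1 − r^k) / (1 − r^N) = (1 − (3/11)^6) / (1 − (3/11)^9) = 1807498/1808227.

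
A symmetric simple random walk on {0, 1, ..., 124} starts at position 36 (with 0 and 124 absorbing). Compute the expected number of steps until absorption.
E[τ | X_0 = 36] = 3168

Let v_k = E[τ | X_0 = k]. Boundary: v_0 = v_124 = 0. Recurrence: v_k = 1 + (v_{k-1} + v_{k+1})/2 for 1 ≤ k ≤ 123. The particular solution to v_k − (v_{k-1} + v_{k+1})/2 = 1 is v_k = −k^2. Adding homogeneous solution A + B k and matching boundaries gives v_k = k (124 − k). Substituting k = 36: v_36 = 36 · 88 = 3168.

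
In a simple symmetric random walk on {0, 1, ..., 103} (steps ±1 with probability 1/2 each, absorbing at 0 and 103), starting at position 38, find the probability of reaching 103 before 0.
P(hit 103 before 0) = 38/103

Let u_k = P(hit 103 before 0 | start at k). Then u_0 = 0, u_103 = 1, and u_k = u_{k-1}/2 + u_{k+1}/2 for 1 ≤ k ≤ 102. This harmonic recurrence is solved by u_k = k/103, giving u_38 = 38/103.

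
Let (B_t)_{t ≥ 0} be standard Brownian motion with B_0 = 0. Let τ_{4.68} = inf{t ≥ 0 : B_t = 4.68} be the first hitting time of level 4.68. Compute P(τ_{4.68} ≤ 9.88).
P(τ_{4.68} ≤ 9.88) = 2(1 − Φ(4.68/√9.88)) = 2(1 − Φ(1.4889)) ≈ 0.1365

By the reflection principle for standard BM, P(τ_b ≤ t) = 2 · P(B_t ≥ b). Since B_t ~ N(0, t), P(B_t ≥ 4.68) = 1 − Φ(4.68/√t) = 1 − Φ(4.68/√9.88) = 1 − Φ(1.4889) ≈ 0.06826. Doubling: P(τ_{4.68} ≤ 9.88) ≈ 2 · 0.06826 = 0.13652 ≈ 0.1365.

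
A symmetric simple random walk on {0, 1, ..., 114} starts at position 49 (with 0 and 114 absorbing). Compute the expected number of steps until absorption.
E[τ | X_0 = 49] = 3185

Let v_k = E[τ | X_0 = k]. Boundary: v_0 = v_114 = 0. Recurrence: v_k = 1 + (v_{k-1} + v_{k+1})/2 for 1 ≤ k ≤ 113. The particular solution to v_k − (v_{k-1} + v_{k+1})/2 = 1 is v_k = −k^2. Adding homogeneous solution A + B k and matching boundaries gives v_k = k (114 − k). Substituting k = 49: v_49 = 49 · 65 = 3185.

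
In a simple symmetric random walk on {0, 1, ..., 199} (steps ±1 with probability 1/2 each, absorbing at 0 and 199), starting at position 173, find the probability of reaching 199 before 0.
P(hit 199 before 0) = 173/199

Let u_k = P(hit 199 before 0 | start at k). Then u_0 = 0, u_199 = 1, and u_k = u_{k-1}/2 + u_{k+1}/2 for 1 ≤ k ≤ 198. This harmonic recurrence is solved by u_k = k/199, giving u_173 = 173/199.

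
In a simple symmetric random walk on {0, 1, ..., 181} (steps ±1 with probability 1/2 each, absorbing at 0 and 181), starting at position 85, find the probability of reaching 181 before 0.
P(hit 181 before 0) = 85/181

Let u_k = P(hit 181 before 0 | start at k). Then u_0 = 0, u_181 = 1, and u_k = u_{k-1}/2 + u_{k+1}/2 for 1 ≤ k ≤ 180. This harmonic recurrence is solved by u_k = k/181, giving u_85 = 85/181.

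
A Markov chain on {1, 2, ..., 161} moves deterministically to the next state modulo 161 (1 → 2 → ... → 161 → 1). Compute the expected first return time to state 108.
E[T_108 | X_0 = 108] = 161

The chain cycles deterministically, so starting at state 108 it returns in exactly 161 steps. Equivalently, the stationary distribution is uniform π_j = 1/161 for every state j, so by Kac's formula E[T_108] = 1/π_108 = 161.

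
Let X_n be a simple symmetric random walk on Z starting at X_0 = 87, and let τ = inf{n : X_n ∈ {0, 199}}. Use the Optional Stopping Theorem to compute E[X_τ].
E[X_τ] = 87

X_n is a martingale and τ is a bounded-mean stopping time (indeed τ is finite a.s. with bounded expectation since the walk is in a bounded region). By the OST, E[X_τ] = E[X_0] = 87. Equivalently: E[X_τ] = 199 · P(hit 199 first) + 0 · P(hit 0 first) = 199 · (87/199) = 87.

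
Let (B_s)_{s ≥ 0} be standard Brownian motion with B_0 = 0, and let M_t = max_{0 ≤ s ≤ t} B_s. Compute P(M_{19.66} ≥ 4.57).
P(M_{19.66} ≥ 4.57) = 2·P(B_{19.66} ≥ 4.57) = 2(1 − Φ(4.57/√19.66)) ≈ 0.3027

By the reflection principle for Brownian motion, P(M_t ≥ a) = 2 · P(B_t ≥ a) for a ≥ 0. Since B_t ~ N(0, t), P(B_t ≥ 4.57) = 1 − Φ(4.57/√t) = 1 − Φ(4.57/√19.66) = 1 − Φ(1.0307). So
  P(M_{19.66} ≥ 4.57) = 2(1 − Φ(1.0307)) ≈ 0.3027.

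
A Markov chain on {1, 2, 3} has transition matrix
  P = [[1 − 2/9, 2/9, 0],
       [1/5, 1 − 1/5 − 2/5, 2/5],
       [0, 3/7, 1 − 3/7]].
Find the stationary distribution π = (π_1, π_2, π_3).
π = (27/85, 6/17, 28/85)

This is a birth-death chain on three states, which satisfies detailed balance: π_1 · P_{12} = π_2 · P_{21} and π_2 · P_{23} = π_3 · P_{32}.
From π_1 · 2/9 = π_2 · 1/5: π_2/π_1 = (2/9)/(1/5) = 10/9.
From π_2 · 2/5 = π_3 · 3/7: π_3/π_2 = (2/5)/(3/7) = 14/15.
Take π_1 proportional to 1; then unnormalized π = (1, 10/9, 28/27). Normalize by dividing by the sum 85/27:
  π = (27/85, 6/17, 28/85).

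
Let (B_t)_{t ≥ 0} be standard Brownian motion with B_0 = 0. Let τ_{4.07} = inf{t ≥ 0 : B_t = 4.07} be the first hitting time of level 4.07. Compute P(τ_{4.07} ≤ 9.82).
P(τ_{4.07} ≤ 9.82) = 2(1 − Φ(4.07/√9.82)) = 2(1 − Φ(1.2988)) ≈ 0.1940

By the reflection principle for standard BM, P(τ_b ≤ t) = 2 · P(B_t ≥ b). Since B_t ~ N(0, t), P(B_t ≥ 4.07) = 1 − Φ(4.07/√t) = 1 − Φ(4.07/√9.82) = 1 − Φ(1.2988) ≈ 0.09701. Doubling: P(τ_{4.07} ≤ 9.82) ≈ 2 · 0.09701 = 0.19402 ≈ 0.1940.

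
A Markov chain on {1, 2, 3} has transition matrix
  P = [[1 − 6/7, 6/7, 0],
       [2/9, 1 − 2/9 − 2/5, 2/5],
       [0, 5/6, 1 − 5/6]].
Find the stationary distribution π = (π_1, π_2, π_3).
π = (175/1174, 675/1174, 162/587)

This is a birth-death chain on three states, which satisfies detailed balance: π_1 · P_{12} = π_2 · P_{21} and π_2 · P_{23} = π_3 · P_{32}.
From π_1 · 6/7 = π_2 · 2/9: π_2/π_1 = (6/7)/(2/9) = 27/7.
From π_2 · 2/5 = π_3 · 5/6: π_3/π_2 = (2/5)/(5/6) = 12/25.
Take π_1 proportional to 1; then unnormalized π = (1, 27/7, 324/175). Normalize by dividing by the sum 1174/175:
  π = (175/1174, 675/1174, 162/587).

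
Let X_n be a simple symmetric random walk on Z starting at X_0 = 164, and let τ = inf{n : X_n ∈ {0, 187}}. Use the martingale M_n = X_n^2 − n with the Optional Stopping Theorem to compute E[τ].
E[τ] = 3772

M_n = X_n^2 − n is a martingale (since E[X_{n+1}^2 | F_n] = X_n^2 + 1). By OST (τ has finite mean in a bounded region), E[M_τ] = E[M_0] = X_0^2 − 0 = 164^2 = 26896. Also E[M_τ] = E[X_τ^2] − E[τ]. The walk exits at 0 or 187, with P(hit 187 first) = 164/187, so E[X_τ^2] = 187^2 · 164/187 + 0 = 30668. Thus E[τ] = E[X_τ^2] − E[M_τ] = 30668 − 26896 = 3772 = 164(187 − 164) = 3772.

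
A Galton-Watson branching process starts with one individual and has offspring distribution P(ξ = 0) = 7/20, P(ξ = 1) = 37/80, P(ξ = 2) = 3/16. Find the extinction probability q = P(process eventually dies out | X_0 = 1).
q = 1

Mean offspring μ = 0·7/20 + 1·37/80 + 2·3/16 = 67/80 ≤ 1. For μ ≤ 1 with offspring not concentrated at 1, the Galton-Watson process goes extinct almost surely, so q = 1.
(Algebraic check: The pgf is f(s) = 7/20 + 37/80·s + 3/16·s². The extinction probability q is the smallest fixed point of f in [0, 1]. Setting s = f(s):
  3/16·s² + (37/80 − 1)·s + 7/20 = 0
  3/16·s² − (7/20 + 3/16)·s + 7/20 = 0
which factors as (s − 1)·(3/16·s − 7/20) = 0, giving roots s = 1 and s = (7/20)/(3/16) = 28/15. Since 28/15 ≥ 1, the smallest root in [0, 1] is s = 1.)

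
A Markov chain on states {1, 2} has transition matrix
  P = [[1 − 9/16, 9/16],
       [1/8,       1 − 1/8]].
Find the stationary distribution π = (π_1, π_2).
π_1 = 2/11, π_2 = 9/11

Solve πP = π with π_1 + π_2 = 1. From πP = π: π_1 · (1 − 9/16) + π_2 · 1/8 = π_1 ⇒ π_2 · 1/8 = π_1 · 9/16 ⇒ π_2/π_1 = (9/16)/(1/8) = 9/2. Together with π_1 + π_2 = 1:
  π_1 = (1/8)/(9/16 + 1/8) = (1/8)/(11/16) = 2/11,
  π_2 = (9/16)/(9/16 + 1/8) = (9/16)/(11/16) = 9/11.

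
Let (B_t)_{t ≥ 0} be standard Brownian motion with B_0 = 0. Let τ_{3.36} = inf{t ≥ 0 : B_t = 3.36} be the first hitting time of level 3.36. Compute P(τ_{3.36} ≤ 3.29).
P(τ_{3.36} ≤ 3.29) = 2(1 − Φ(3.36/√3.29)) = 2(1 − Φ(1.8524)) ≈ 0.0640

By the reflection principle for standard BM, P(τ_b ≤ t) = 2 · P(B_t ≥ b). Since B_t ~ N(0, t), P(B_t ≥ 3.36) = 1 − Φ(3.36/√t) = 1 − Φ(3.36/√3.29) = 1 − Φ(1.8524) ≈ 0.03198. Doubling: P(τ_{3.36} ≤ 3.29) ≈ 2 · 0.03198 = 0.06396 ≈ 0.0640.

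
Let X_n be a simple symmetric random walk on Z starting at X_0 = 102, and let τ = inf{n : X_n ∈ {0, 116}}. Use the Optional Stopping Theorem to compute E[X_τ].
E[X_τ] = 102

X_n is a martingale and τ is a bounded-mean stopping time (indeed τ is finite a.s. with bounded expectation since the walk is in a bounded region). By the OST, E[X_τ] = E[X_0] = 102. Equivalently: E[X_τ] = 116 · P(hit 116 first) + 0 · P(hit 0 first) = 116 · (102/116) = 102.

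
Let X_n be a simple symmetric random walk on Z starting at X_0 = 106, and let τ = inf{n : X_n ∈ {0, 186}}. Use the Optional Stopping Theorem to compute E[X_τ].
E[X_τ] = 106

X_n is a martingale and τ is a bounded-mean stopping time (indeed τ is finite a.s. with bounded expectation since the walk is in a bounded region). By the OST, E[X_τ] = E[X_0] = 106. Equivalently: E[X_τ] = 186 · P(hit 186 first) + 0 · P(hit 0 first) = 186 · (106/186) = 106.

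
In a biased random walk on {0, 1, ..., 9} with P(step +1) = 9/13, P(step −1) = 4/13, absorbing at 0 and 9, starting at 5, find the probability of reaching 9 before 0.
P(hit 9 before 0) = (1 − (4/9)^5) / (1 − (4/9)^9) = 76140405/77431669

Let u_k denote P(reach 9 before 0 | start at k). Boundary: u_0 = 0, u_9 = 1. Recurrence: u_k = 9/13·u_{k+1} + 4/13·u_{k-1} for 1 ≤ k ≤ 8. Try u_k = A + B·r^k with r = q/p = (4/13)/(9/13) = 4/9. Substitution satisfies the recurrence; boundary conditions give:
  u_k = (1 − r^k) / (1 − r^N) = (1 − (4/9)^5) / (1 − (4/9)^9) = 76140405/77431669.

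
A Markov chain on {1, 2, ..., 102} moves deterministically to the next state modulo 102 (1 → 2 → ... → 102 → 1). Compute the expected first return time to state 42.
E[T_42 | X_0 = 42] = 102

The chain cycles deterministically, so starting at state 42 it returns in exactly 102 steps. Equivalently, the stationary distribution is uniform π_j = 1/102 for every state j, so by Kac's formula E[T_42] = 1/π_42 = 102.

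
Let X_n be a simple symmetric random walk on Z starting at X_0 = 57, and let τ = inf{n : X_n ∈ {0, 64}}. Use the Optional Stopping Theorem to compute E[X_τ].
E[X_τ] = 57

X_n is a martingale and τ is a bounded-mean stopping time (indeed τ is finite a.s. with bounded expectation since the walk is in a bounded region). By the OST, E[X_τ] = E[X_0] = 57. Equivalently: E[X_τ] = 64 · P(hit 64 first) + 0 · P(hit 0 first) = 64 · (57/64) = 57.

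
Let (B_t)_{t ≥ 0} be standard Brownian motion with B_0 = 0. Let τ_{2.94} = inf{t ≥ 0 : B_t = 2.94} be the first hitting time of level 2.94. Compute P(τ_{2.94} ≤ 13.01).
P(τ_{2.94} ≤ 13.01) = 2(1 − Φ(2.94/√13.01)) = 2(1 − Φ(0.8151)) ≈ 0.4150

By the reflection principle for standard BM, P(τ_b ≤ t) = 2 · P(B_t ≥ b). Since B_t ~ N(0, t), P(B_t ≥ 2.94) = 1 − Φ(2.94/√t) = 1 − Φ(2.94/√13.01) = 1 − Φ(0.8151) ≈ 0.20751. Doubling: P(τ_{2.94} ≤ 13.01) ≈ 2 · 0.20751 = 0.41502 ≈ 0.4150.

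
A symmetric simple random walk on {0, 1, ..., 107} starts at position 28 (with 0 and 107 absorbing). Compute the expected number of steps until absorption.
E[τ | X_0 = 28] = 2212

Let v_k = E[τ | X_0 = k]. Boundary: v_0 = v_107 = 0. Recurrence: v_k = 1 + (v_{k-1} + v_{k+1})/2 for 1 ≤ k ≤ 106. The particular solution to v_k − (v_{k-1} + v_{k+1})/2 = 1 is v_k = −k^2. Adding homogeneous solution A + B k and matching boundaries gives v_k = k (107 − k). Substituting k = 28: v_28 = 28 · 79 = 2212.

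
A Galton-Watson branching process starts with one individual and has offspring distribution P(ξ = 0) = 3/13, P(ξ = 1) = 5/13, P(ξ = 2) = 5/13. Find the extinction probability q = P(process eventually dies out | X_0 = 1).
q = 3/5

The pgf is f(s) = 3/13 + 5/13·s + 5/13·s². The extinction probability q is the smallest fixed point of f in [0, 1]. Setting s = f(s):
  5/13·s² + (5/13 − 1)·s + 3/13 = 0
  5/13·s² − (3/13 + 5/13)·s + 3/13 = 0
which factors as (s − 1)·(5/13·s − 3/13) = 0, giving roots s = 1 and s = (3/13)/(5/13) = 3/5.
Mean offspring μ = 5/13 + 2·5/13 = 15/13 > 1 (supercritical), so q < 1. The extinction probability is the smaller root: q = (3/13)/(5/13) = 3/5.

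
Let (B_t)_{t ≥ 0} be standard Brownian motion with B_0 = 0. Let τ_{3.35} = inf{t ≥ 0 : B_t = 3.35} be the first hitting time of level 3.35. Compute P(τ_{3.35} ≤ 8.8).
P(τ_{3.35} ≤ 8.8) = 2(1 − Φ(3.35/√8.8)) = 2(1 − Φ(1.1293)) ≈ 0.2588

By the reflection principle for standard BM, P(τ_b ≤ t) = 2 · P(B_t ≥ b). Since B_t ~ N(0, t), P(B_t ≥ 3.35) = 1 − Φ(3.35/√t) = 1 − Φ(3.35/√8.8) = 1 − Φ(1.1293) ≈ 0.12939. Doubling: P(τ_{3.35} ≤ 8.8) ≈ 2 · 0.12939 = 0.25878 ≈ 0.2588.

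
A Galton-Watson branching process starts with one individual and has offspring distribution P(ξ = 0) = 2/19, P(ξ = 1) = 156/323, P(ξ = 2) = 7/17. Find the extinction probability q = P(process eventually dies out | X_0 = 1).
q = 34/133

The pgf is f(s) = 2/19 + 156/323·s + 7/17·s². The extinction probability q is the smallest fixed point of f in [0, 1]. Setting s = f(s):
  7/17·s² + (156/323 − 1)·s + 2/19 = 0
  7/17·s² − (2/19 + 7/17)·s + 2/19 = 0
which factors as (s − 1)·(7/17·s − 2/19) = 0, giving roots s = 1 and s = (2/19)/(7/17) = 34/133.
Mean offspring μ = 156/323 + 2·7/17 = 422/323 > 1 (supercritical), so q < 1. The extinction probability is the smaller root: q = (2/19)/(7/17) = 34/133.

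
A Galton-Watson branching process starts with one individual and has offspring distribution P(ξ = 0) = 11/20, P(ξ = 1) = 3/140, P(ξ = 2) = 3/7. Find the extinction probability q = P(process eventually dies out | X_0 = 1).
q = 1

Mean offspring μ = 0·11/20 + 1·3/140 + 2·3/7 = 123/140 ≤ 1. For μ ≤ 1 with offspring not concentrated at 1, the Galton-Watson process goes extinct almost surely, so q = 1.
(Algebraic check: The pgf is f(s) = 11/20 + 3/140·s + 3/7·s². The extinction probability q is the smallest fixed point of f in [0, 1]. Setting s = f(s):
  3/7·s² + (3/140 − 1)·s + 11/20 = 0
  3/7·s² − (11/20 + 3/7)·s + 11/20 = 0
which factors as (s − 1)·(3/7·s − 11/20) = 0, giving roots s = 1 and s = (11/20)/(3/7) = 77/60. Since 77/60 ≥ 1, the smallest root in [0, 1] is s = 1.)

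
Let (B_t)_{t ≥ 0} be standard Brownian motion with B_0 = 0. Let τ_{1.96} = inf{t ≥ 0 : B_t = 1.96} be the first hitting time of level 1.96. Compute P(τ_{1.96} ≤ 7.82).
P(τ_{1.96} ≤ 7.82) = 2(1 − Φ(1.96/√7.82)) = 2(1 − Φ(0.7009)) ≈ 0.4834

By the reflection principle for standard BM, P(τ_b ≤ t) = 2 · P(B_t ≥ b). Since B_t ~ N(0, t), P(B_t ≥ 1.96) = 1 − Φ(1.96/√t) = 1 − Φ(1.96/√7.82) = 1 − Φ(0.7009) ≈ 0.24168. Doubling: P(τ_{1.96} ≤ 7.82) ≈ 2 · 0.24168 = 0.48336 ≈ 0.4834.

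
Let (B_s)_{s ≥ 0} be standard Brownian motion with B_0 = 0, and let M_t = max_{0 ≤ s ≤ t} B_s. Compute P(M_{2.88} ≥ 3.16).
P(M_{2.88} ≥ 3.16) = 2·P(B_{2.88} ≥ 3.16) = 2(1 − Φ(3.16/√2.88)) ≈ 0.0626

By the reflection principle for Brownian motion, P(M_t ≥ a) = 2 · P(B_t ≥ a) for a ≥ 0. Since B_t ~ N(0, t), P(B_t ≥ 3.16) = 1 − Φ(3.16/√t) = 1 − Φ(3.16/√2.88) = 1 − Φ(1.8620). So
  P(M_{2.88} ≥ 3.16) = 2(1 − Φ(1.8620)) ≈ 0.0626.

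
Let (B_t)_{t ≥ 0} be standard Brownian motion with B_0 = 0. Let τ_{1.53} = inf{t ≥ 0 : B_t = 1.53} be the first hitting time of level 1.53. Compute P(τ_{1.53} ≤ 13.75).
P(τ_{1.53} ≤ 13.75) = 2(1 − Φ(1.53/√13.75)) = 2(1 − Φ(0.4126)) ≈ 0.6799

By the reflection principle for standard BM, P(τ_b ≤ t) = 2 · P(B_t ≥ b). Since B_t ~ N(0, t), P(B_t ≥ 1.53) = 1 − Φ(1.53/√t) = 1 − Φ(1.53/√13.75) = 1 − Φ(0.4126) ≈ 0.33995. Doubling: P(τ_{1.53} ≤ 13.75) ≈ 2 · 0.33995 = 0.67990 ≈ 0.6799.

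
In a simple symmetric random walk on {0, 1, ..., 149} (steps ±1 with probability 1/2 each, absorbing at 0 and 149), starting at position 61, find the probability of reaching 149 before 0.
P(hit 149 before 0) = 61/149

Let u_k = P(hit 149 before 0 | start at k). Then u_0 = 0, u_149 = 1, and u_k = u_{k-1}/2 + u_{k+1}/2 for 1 ≤ k ≤ 148. This harmonic recurrence is solved by u_k = k/149, giving u_61 = 61/149.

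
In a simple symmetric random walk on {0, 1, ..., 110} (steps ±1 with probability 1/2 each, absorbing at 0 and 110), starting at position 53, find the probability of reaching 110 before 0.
P(hit 110 before 0) = 53/110

Let u_k = P(hit 110 before 0 | start at k). Then u_0 = 0, u_110 = 1, and u_k = u_{k-1}/2 + u_{k+1}/2 for 1 ≤ k ≤ 109. This harmonic recurrence is solved by u_k = k/110, giving u_53 = 53/110.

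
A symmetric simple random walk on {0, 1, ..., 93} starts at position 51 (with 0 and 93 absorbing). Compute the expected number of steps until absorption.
E[τ | X_0 = 51] = 2142

Let v_k = E[τ | X_0 = k]. Boundary: v_0 = v_93 = 0. Recurrence: v_k = 1 + (v_{k-1} + v_{k+1})/2 for 1 ≤ k ≤ 92. The particular solution to v_k − (v_{k-1} + v_{k+1})/2 = 1 is v_k = −k^2. Adding homogeneous solution A + B k and matching boundaries gives v_k = k (93 − k). Substituting k = 51: v_51 = 51 · 42 = 2142.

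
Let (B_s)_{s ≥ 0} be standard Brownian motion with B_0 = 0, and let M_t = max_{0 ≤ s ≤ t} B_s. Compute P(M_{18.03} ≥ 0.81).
P(M_{18.03} ≥ 0.81) = 2·P(B_{18.03} ≥ 0.81) = 2(1 − Φ(0.81/√18.03)) ≈ 0.8487

By the reflection principle for Brownian motion, P(M_t ≥ a) = 2 · P(B_t ≥ a) for a ≥ 0. Since B_t ~ N(0, t), P(B_t ≥ 0.81) = 1 − Φ(0.81/√t) = 1 − Φ(0.81/√18.03) = 1 − Φ(0.1908). So
  P(M_{18.03} ≥ 0.81) = 2(1 − Φ(0.1908)) ≈ 0.8487.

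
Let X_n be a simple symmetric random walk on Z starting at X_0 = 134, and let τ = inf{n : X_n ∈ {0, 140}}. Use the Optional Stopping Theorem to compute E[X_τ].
E[X_τ] = 134

X_n is a martingale and τ is a bounded-mean stopping time (indeed τ is finite a.s. with bounded expectation since the walk is in a bounded region). By the OST, E[X_τ] = E[X_0] = 134. Equivalently: E[X_τ] = 140 · P(hit 140 first) + 0 · P(hit 0 first) = 140 · (134/140) = 134.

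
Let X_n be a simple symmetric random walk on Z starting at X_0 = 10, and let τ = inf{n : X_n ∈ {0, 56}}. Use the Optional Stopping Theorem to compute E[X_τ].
E[X_τ] = 10

X_n is a martingale and τ is a bounded-mean stopping time (indeed τ is finite a.s. with bounded expectation since the walk is in a bounded region). By the OST, E[X_τ] = E[X_0] = 10. Equivalently: E[X_τ] = 56 · P(hit 56 first) + 0 · P(hit 0 first) = 56 · (10/56) = 10.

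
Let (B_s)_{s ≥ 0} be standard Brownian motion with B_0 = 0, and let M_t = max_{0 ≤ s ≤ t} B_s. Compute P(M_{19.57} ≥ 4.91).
P(M_{19.57} ≥ 4.91) = 2·P(B_{19.57} ≥ 4.91) = 2(1 − Φ(4.91/√19.57)) ≈ 0.2670

By the reflection principle for Brownian motion, P(M_t ≥ a) = 2 · P(B_t ≥ a) for a ≥ 0. Since B_t ~ N(0, t), P(B_t ≥ 4.91) = 1 − Φ(4.91/√t) = 1 − Φ(4.91/√19.57) = 1 − Φ(1.1099). So
  P(M_{19.57} ≥ 4.91) = 2(1 − Φ(1.1099)) ≈ 0.2670.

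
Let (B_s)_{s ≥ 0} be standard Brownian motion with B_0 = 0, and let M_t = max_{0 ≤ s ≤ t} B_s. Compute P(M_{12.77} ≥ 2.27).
P(M_{12.77} ≥ 2.27) = 2·P(B_{12.77} ≥ 2.27) = 2(1 − Φ(2.27/√12.77)) ≈ 0.5253

By the reflection principle for Brownian motion, P(M_t ≥ a) = 2 · P(B_t ≥ a) for a ≥ 0. Since B_t ~ N(0, t), P(B_t ≥ 2.27) = 1 − Φ(2.27/√t) = 1 − Φ(2.27/√12.77) = 1 − Φ(0.6352). So
  P(M_{12.77} ≥ 2.27) = 2(1 − Φ(0.6352)) ≈ 0.5253.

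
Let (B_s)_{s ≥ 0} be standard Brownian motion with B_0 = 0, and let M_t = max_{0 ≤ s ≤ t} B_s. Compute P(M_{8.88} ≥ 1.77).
P(M_{8.88} ≥ 1.77) = 2·P(B_{8.88} ≥ 1.77) = 2(1 − Φ(1.77/√8.88)) ≈ 0.5525

By the reflection principle for Brownian motion, P(M_t ≥ a) = 2 · P(B_t ≥ a) for a ≥ 0. Since B_t ~ N(0, t), P(B_t ≥ 1.77) = 1 − Φ(1.77/√t) = 1 − Φ(1.77/√8.88) = 1 − Φ(0.5940). So
  P(M_{8.88} ≥ 1.77) = 2(1 − Φ(0.5940)) ≈ 0.5525.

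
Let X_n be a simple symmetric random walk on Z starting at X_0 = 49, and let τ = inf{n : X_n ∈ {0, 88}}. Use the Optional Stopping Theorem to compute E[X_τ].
E[X_τ] = 49

X_n is a martingale and τ is a bounded-mean stopping time (indeed τ is finite a.s. with bounded expectation since the walk is in a bounded region). By the OST, E[X_τ] = E[X_0] = 49. Equivalently: E[X_τ] = 88 · P(hit 88 first) + 0 · P(hit 0 first) = 88 · (49/88) = 49.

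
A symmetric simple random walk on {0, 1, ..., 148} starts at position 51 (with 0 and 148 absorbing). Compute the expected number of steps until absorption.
E[τ | X_0 = 51] = 4947

Let v_k = E[τ | X_0 = k]. Boundary: v_0 = v_148 = 0. Recurrence: v_k = 1 + (v_{k-1} + v_{k+1})/2 for 1 ≤ k ≤ 147. The particular solution to v_k − (v_{k-1} + v_{k+1})/2 = 1 is v_k = −k^2. Adding homogeneous solution A + B k and matching boundaries gives v_k = k (148 − k). Substituting k = 51: v_51 = 51 · 97 = 4947.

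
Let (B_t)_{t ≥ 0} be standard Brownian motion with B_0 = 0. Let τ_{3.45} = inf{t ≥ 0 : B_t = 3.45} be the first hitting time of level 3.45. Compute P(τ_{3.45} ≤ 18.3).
P(τ_{3.45} ≤ 18.3) = 2(1 − Φ(3.45/√18.3)) = 2(1 − Φ(0.8065)) ≈ 0.4200

By the reflection principle for standard BM, P(τ_b ≤ t) = 2 · P(B_t ≥ b). Since B_t ~ N(0, t), P(B_t ≥ 3.45) = 1 − Φ(3.45/√t) = 1 − Φ(3.45/√18.3) = 1 − Φ(0.8065) ≈ 0.20998. Doubling: P(τ_{3.45} ≤ 18.3) ≈ 2 · 0.20998 = 0.41996 ≈ 0.4200.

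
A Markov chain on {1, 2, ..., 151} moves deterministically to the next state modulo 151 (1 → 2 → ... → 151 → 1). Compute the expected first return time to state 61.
E[T_61 | X_0 = 61] = 151

The chain cycles deterministically, so starting at state 61 it returns in exactly 151 steps. Equivalently, the stationary distribution is uniform π_j = 1/151 for every state j, so by Kac's formula E[T_61] = 1/π_61 = 151.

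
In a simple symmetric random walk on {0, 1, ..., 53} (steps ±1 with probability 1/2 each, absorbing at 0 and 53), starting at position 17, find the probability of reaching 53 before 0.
P(hit 53 before 0) = 17/53

Let u_k = P(hit 53 before 0 | start at k). Then u_0 = 0, u_53 = 1, and u_k = u_{k-1}/2 + u_{k+1}/2 for 1 ≤ k ≤ 52. This harmonic recurrence is solved by u_k = k/53, giving u_17 = 17/53.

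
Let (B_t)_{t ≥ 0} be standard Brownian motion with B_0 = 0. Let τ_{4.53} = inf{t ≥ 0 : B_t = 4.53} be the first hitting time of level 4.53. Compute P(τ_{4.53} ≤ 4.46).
P(τ_{4.53} ≤ 4.46) = 2(1 − Φ(4.53/√4.46)) = 2(1 − Φ(2.1450)) ≈ 0.0320

By the reflection principle for standard BM, P(τ_b ≤ t) = 2 · P(B_t ≥ b). Since B_t ~ N(0, t), P(B_t ≥ 4.53) = 1 − Φ(4.53/√t) = 1 − Φ(4.53/√4.46) = 1 − Φ(2.1450) ≈ 0.01598. Doubling: P(τ_{4.53} ≤ 4.46) ≈ 2 · 0.01598 = 0.03196 ≈ 0.0320.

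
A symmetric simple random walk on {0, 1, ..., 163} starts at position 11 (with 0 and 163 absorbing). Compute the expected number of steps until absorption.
E[τ | X_0 = 11] = 1672

Let v_k = E[τ | X_0 = k]. Boundary: v_0 = v_163 = 0. Recurrence: v_k = 1 + (v_{k-1} + v_{k+1})/2 for 1 ≤ k ≤ 162. The particular solution to v_k − (v_{k-1} + v_{k+1})/2 = 1 is v_k = −k^2. Adding homogeneous solution A + B k and matching boundaries gives v_k = k (163 − k). Substituting k = 11: v_11 = 11 · 152 = 1672.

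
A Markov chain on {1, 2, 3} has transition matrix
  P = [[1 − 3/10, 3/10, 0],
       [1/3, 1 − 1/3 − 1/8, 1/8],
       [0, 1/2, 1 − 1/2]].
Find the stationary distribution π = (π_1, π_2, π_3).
π = (8/17, 36/85, 9/85)

This is a birth-death chain on three states, which satisfies detailed balance: π_1 · P_{12} = π_2 · P_{21} and π_2 · P_{23} = π_3 · P_{32}.
From π_1 · 3/10 = π_2 · 1/3: π_2/π_1 = (3/10)/(1/3) = 9/10.
From π_2 · 1/8 = π_3 · 1/2: π_3/π_2 = (1/8)/(1/2) = 1/4.
Take π_1 proportional to 1; then unnormalized π = (1, 9/10, 9/40). Normalize by dividing by the sum 17/8:
  π = (8/17, 36/85, 9/85).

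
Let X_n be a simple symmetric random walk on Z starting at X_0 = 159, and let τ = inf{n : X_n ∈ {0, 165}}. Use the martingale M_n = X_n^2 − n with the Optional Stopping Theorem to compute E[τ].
E[τ] = 954

M_n = X_n^2 − n is a martingale (since E[X_{n+1}^2 | F_n] = X_n^2 + 1). By OST (τ has finite mean in a bounded region), E[M_τ] = E[M_0] = X_0^2 − 0 = 159^2 = 25281. Also E[M_τ] = E[X_τ^2] − E[τ]. The walk exits at 0 or 165, with P(hit 165 first) = 159/165, so E[X_τ^2] = 165^2 · 159/165 + 0 = 26235. Thus E[τ] = E[X_τ^2] − E[M_τ] = 26235 − 25281 = 954 = 159(165 − 159) = 954.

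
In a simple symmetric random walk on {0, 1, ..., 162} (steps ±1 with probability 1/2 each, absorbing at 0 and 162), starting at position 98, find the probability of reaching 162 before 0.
P(hit 162 before 0) = 98/162 = 49/81

Let u_k = P(hit 162 before 0 | start at k). Then u_0 = 0, u_162 = 1, and u_k = u_{k-1}/2 + u_{k+1}/2 for 1 ≤ k ≤ 161. This harmonic recurrence is solved by u_k = k/162, giving u_98 = 98/162 = 49/81.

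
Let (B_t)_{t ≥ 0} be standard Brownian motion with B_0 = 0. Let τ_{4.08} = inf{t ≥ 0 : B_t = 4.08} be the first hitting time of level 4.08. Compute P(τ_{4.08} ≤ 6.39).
P(τ_{4.08} ≤ 6.39) = 2(1 − Φ(4.08/√6.39)) = 2(1 − Φ(1.6140)) ≈ 0.1065

By the reflection principle for standard BM, P(τ_b ≤ t) = 2 · P(B_t ≥ b). Since B_t ~ N(0, t), P(B_t ≥ 4.08) = 1 − Φ(4.08/√t) = 1 − Φ(4.08/√6.39) = 1 − Φ(1.6140) ≈ 0.05326. Doubling: P(τ_{4.08} ≤ 6.39) ≈ 2 · 0.05326 = 0.10652 ≈ 0.1065.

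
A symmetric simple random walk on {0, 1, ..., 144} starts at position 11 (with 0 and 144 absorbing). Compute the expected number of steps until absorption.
E[τ | X_0 = 11] = 1463

Let v_k = E[τ | X_0 = k]. Boundary: v_0 = v_144 = 0. Recurrence: v_k = 1 + (v_{k-1} + v_{k+1})/2 for 1 ≤ k ≤ 143. The particular solution to v_k − (v_{k-1} + v_{k+1})/2 = 1 is v_k = −k^2. Adding homogeneous solution A + B k and matching boundaries gives v_k = k (144 − k). Substituting k = 11: v_11 = 11 · 133 = 1463.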